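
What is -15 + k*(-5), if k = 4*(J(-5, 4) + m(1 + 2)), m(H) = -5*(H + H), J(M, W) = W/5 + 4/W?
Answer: 549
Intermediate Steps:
J(M, W) = 4/W + W/5 (J(M, W) = W*(⅕) + 4/W = W/5 + 4/W = 4/W + W/5)
m(H) = -10*H
k = -564/5 (k = 4*((4/4 + (⅕)*4) - 10*(1 + 2)) = 4*((4*(¼) + ⅘) - 10*3) = 4*((1 + ⅘) - 30) = 4*(9/5 - 30) = 4*(-141/5) = -564/5 ≈ -112.80)
-15 + k*(-5) = -15 - 564/5*(-5) = -15 + 564 = 549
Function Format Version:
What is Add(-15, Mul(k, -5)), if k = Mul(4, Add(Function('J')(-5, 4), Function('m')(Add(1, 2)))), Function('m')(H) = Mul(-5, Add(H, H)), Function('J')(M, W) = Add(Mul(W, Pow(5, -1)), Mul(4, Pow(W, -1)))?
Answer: 549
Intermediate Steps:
Function('J')(M, W) = Add(Mul(4, Pow(W, -1)), Mul(Rational(1, 5), W)) (Function('J')(M, W) = Add(Mul(W, Rational(1, 5)), Mul(4, Pow(W, -1))) = Add(Mul(Rational(1, 5), W), Mul(4, Pow(W, -1))) = Add(Mul(4, Pow(W, -1)), Mul(Rational(1, 5), W)))
Function('m')(H) = Mul(-10, H) (Function('m')(H) = Mul(-5, Mul(2, H)) = Mul(-10, H))
k = Rational(-564, 5) (k = Mul(4, Add(Add(Mul(4, Pow(4, -1)), Mul(Rational(1, 5), 4)), Mul(-10, Add(1, 2)))) = Mul(4, Add(Add(Mul(4, Rational(1, 4)), Rational(4, 5)), Mul(-10, 3))) = Mul(4, Add(Add(1, Rational(4, 5)), -30)) = Mul(4, Add(Rational(9, 5), -30)) = Mul(4, Rational(-141, 5)) = Rational(-564, 5) ≈ -112.80)
Add(-15, Mul(k, -5)) = Add(-15, Mul(Rational(-564, 5), -5)) = Add(-15, 564) = 549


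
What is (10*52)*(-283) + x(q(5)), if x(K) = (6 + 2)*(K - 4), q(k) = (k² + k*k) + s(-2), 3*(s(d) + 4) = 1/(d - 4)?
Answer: -1321420/9 ≈ -1.4682e+5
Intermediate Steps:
s(d) = -4 + 1/(3*(-4 + d)) (s(d) = -4 + 1/(3*(d - 4)) = -4 + 1/(3*(-4 + d)))
q(k) = -73/18 + 2*k² (q(k) = (k² + k*k) + (49 - 12*(-2))/(3*(-4 - 2)) = (k² + k²) + (⅓)*(49 + 24)/(-6) = 2*k² + (⅓)*(-⅙)*73 = 2*k² - 73/18 = -73/18 + 2*k²)
x(K) = -32 + 8*K (x(K) = 8*(-4 + K) = -32 + 8*K)
(10*52)*(-283) + x(q(5)) = (10*52)*(-283) + (-32 + 8*(-73/18 + 2*5²)) = 520*(-283) + (-32 + 8*(-73/18 + 2*25)) = -147160 + (-32 + 8*(-73/18 + 50)) = -147160 + (-32 + 8*(827/18)) = -147160 + (-32 + 3308/9) = -147160 + 3020/9 = -1321420/9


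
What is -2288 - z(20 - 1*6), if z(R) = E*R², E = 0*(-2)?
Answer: -2288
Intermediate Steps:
E = 0
z(R) = 0 (z(R) = 0*R² = 0)
-2288 - z(20 - 1*6) = -2288 - 1*0 = -2288 + 0 = -2288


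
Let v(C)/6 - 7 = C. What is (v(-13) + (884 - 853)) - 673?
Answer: -678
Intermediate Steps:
v(C) = 42 + 6*C
(v(-13) + (884 - 853)) - 673 = ((42 + 6*(-13)) + (884 - 853)) - 673 = ((42 - 78) + 31) - 673 = (-36 + 31) - 673 = -5 - 673 = -678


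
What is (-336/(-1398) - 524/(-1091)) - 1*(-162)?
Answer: 41364074/254203 ≈ 162.72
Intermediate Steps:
(-336/(-1398) - 524/(-1091)) - 1*(-162) = (-336*(-1/1398) - 524*(-1/1091)) + 162 = (56/233 + 524/1091) + 162 = 183188/254203 + 162 = 41364074/254203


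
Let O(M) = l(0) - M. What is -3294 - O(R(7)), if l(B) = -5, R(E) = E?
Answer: -3282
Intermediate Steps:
O(M) = -5 - M
-3294 - O(R(7)) = -3294 - (-5 - 1*7) = -3294 - (-5 - 7) = -3294 - 1*(-12) = -3294 + 12 = -3282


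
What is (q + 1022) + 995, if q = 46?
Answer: 2063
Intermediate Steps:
(q + 1022) + 995 = (46 + 1022) + 995 = 1068 + 995 = 2063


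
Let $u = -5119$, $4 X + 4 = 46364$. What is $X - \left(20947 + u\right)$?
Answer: $-4238$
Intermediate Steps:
$X = 11590$ ($X = -1 + \frac{1}{4} \cdot 46364 = -1 + 11591 = 11590$)
$X - \left(20947 + u\right) = 11590 - \left(20947 - 5119\right) = 11590 - 15828 = -4238$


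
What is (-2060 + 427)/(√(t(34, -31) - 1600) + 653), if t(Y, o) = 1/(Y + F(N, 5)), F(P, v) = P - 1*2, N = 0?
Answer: -34123168/13696287 + 6532*I*√102398/13696287 ≈ -2.4914 + 0.15261*I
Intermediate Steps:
F(P, v) = -2 + P (F(P, v) = P - 2 = -2 + P)
t(Y, o) = 1/(-2 + Y) (t(Y, o) = 1/(Y + (-2 + 0)) = 1/(Y - 2) = 1/(-2 + Y))
(-2060 + 427)/(√(t(34, -31) - 1600) + 653) = (-2060 + 427)/(√(1/(-2 + 34) - 1600) + 653) = -1633/(√(1/32 - 1600) + 653) = -1633/(√(-51199/32) + 653) = -1633/(I*√102398/8 + 653) = -1633/(653 + I*√102398/8)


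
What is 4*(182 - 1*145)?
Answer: 148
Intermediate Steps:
4*(182 - 1*145) = 4*(182 - 145) = 4*37 = 148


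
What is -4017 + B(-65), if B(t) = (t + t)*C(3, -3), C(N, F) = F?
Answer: -3627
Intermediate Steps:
B(t) = -6*t (B(t) = (t + t)*(-3) = (2*t)*(-3) = -6*t)
-4017 + B(-65) = -4017 - 6*(-65) = -4017 + 390 = -3627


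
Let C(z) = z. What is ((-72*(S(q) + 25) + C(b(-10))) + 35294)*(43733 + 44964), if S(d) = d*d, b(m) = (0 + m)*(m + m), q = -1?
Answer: 2982170534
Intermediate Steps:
b(m) = 2*m² (b(m) = m*(2*m) = 2*m²)
S(d) = d²
((-72*(S(q) + 25) + C(b(-10))) + 35294)*(43733 + 44964) = ((-72*((-1)² + 25) + 2*(-10)²) + 35294)*(43733 + 44964) = ((-72*(1 + 25) + 2*100) + 35294)*88697 = ((-72*26 + 200) + 35294)*88697 = ((-1872 + 200) + 35294)*88697 = (-1672 + 35294)*88697 = 33622*88697 = 2982170534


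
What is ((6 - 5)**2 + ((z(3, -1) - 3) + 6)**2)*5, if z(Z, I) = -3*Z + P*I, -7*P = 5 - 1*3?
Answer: 8245/49 ≈ 168.27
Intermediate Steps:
P = -2/7 (P = -(5 - 1*3)/7 = -(5 - 3)/7 = -1/7*2 = -2/7 ≈ -0.28571)
z(Z, I) = -3*Z - 2*I/7
((6 - 5)**2 + ((z(3, -1) - 3) + 6)**2)*5 = ((6 - 5)**2 + (((-3*3 - 2/7*(-1)) - 3) + 6)**2)*5 = (1**2 + (((-9 + 2/7) - 3) + 6)**2)*5 = (1 + ((-61/7 - 3) + 6)**2)*5 = (1 + (-82/7 + 6)**2)*5 = (1 + (-40/7)**2)*5 = (1 + 1600/49)*5 = (1649/49)*5 = 8245/49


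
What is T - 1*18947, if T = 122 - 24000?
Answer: -42825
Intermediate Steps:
T = -23878
T - 1*18947 = -23878 - 1*18947 = -23878 - 18947 = -42825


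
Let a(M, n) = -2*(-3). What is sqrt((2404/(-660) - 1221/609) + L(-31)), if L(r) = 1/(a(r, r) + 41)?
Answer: I*sqrt(13943156480715)/1574265 ≈ 2.3719*I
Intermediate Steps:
a(M, n) = 6
L(r) = 1/47 (L(r) = 1/(6 + 41) = 1/47)
sqrt((2404/(-660) - 1221/609) + L(-31)) = sqrt((2404/(-660) - 1221/609) + 1/47) = sqrt((2404*(-1/660) - 1221*1/609) + 1/47) = sqrt((-601/165 - 407/203) + 1/47) = sqrt(-189158/33495 + 1/47) = sqrt(-8856931/1574265) = I*sqrt(13943156480715)/1574265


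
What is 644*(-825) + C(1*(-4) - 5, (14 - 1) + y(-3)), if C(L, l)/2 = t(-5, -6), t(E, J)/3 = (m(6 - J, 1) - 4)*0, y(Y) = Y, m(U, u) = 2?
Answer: -531300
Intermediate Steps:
t(E, J) = 0 (t(E, J) = 3*((2 - 4)*0) = 3*(-2*0) = 3*0 = 0)
C(L, l) = 0 (C(L, l) = 2*0 = 0)
644*(-825) + C(1*(-4) - 5, (14 - 1) + y(-3)) = 644*(-825) + 0 = -531300 + 0 = -531300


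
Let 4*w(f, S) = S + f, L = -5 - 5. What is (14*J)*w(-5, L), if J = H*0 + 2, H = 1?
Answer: -105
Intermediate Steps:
L = -10
w(f, S) = S/4 + f/4 (w(f, S) = (S + f)/4 = S/4 + f/4)
J = 2 (J = 1*0 + 2 = 0 + 2 = 2)
(14*J)*w(-5, L) = (14*2)*((1/4)*(-10) + (1/4)*(-5)) = 28*(-5/2 - 5/4) = 28*(-15/4) = -105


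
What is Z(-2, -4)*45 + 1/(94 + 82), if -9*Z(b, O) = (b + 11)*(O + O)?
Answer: 63361/176 ≈ 360.01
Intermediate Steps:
Z(b, O) = -2*O*(11 + b)/9 (Z(b, O) = -(b + 11)*(O + O)/9 = -(11 + b)*2*O/9 = -2*O*(11 + b)/9)
Z(-2, -4)*45 + 1/(94 + 82) = -2/9*(-4)*(11 - 2)*45 + 1/(94 + 82) = -2/9*(-4)*9*45 + 1/176 = 8*45 + 1/176 = 360 + 1/176 = 63361/176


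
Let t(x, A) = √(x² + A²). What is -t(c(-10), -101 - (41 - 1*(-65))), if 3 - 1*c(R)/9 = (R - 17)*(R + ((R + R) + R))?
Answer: -9*√1160458 ≈ -9695.2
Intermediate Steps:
c(R) = 27 - 36*R*(-17 + R) (c(R) = 27 - 9*(R - 17)*(R + ((R + R) + R)) = 27 - 9*(-17 + R)*(R + (2*R + R)) = 27 - 9*(-17 + R)*(R + 3*R) = 27 - 9*(-17 + R)*4*R = 27 - 36*R*(-17 + R))
t(x, A) = √(A² + x²)
-t(c(-10), -101 - (41 - 1*(-65))) = -√((-101 - (41 - 1*(-65)))² + (27 - 36*(-10)² + 612*(-10))²) = -√((-101 - (41 + 65))² + (27 - 36*100 - 6120)²) = -√((-101 - 1*106)² + (27 - 3600 - 6120)²) = -√((-101 - 106)² + (-9693)²) = -√((-207)² + 93954249) = -√(42849 + 93954249) = -√93997098 = -9*√1160458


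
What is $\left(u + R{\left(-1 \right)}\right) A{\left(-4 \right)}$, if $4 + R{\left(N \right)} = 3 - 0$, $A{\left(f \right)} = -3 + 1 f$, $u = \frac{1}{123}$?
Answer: $\frac{854}{123} \approx 6.9431$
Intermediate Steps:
$u = \frac{1}{123} \approx 0.0081301$
$A{\left(f \right)} = -3 + f$
$R{\left(N \right)} = -1$ ($R{\left(N \right)} = -4 + \left(3 - 0\right) = -4 + \left(3 + 0\right) = -4 + 3 = -1$)
$\left(u + R{\left(-1 \right)}\right) A{\left(-4 \right)} = \left(\frac{1}{123} - 1\right) \left(-3 - 4\right) = \left(- \frac{122}{123}\right) \left(-7\right) = \frac{854}{123}$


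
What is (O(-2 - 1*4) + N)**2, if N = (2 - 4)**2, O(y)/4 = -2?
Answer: 16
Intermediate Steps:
O(y) = -8 (O(y) = 4*(-2) = -8)
N = 4 (N = (-2)**2 = 4)
(O(-2 - 1*4) + N)**2 = (-8 + 4)**2 = (-4)**2 = 16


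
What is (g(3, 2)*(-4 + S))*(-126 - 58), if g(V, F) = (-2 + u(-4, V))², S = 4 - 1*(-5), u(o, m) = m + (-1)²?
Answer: -3680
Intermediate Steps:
u(o, m) = 1 + m (u(o, m) = m + 1 = 1 + m)
S = 9 (S = 4 + 5 = 9)
g(V, F) = (-1 + V)² (g(V, F) = (-2 + (1 + V))² = (-1 + V)²)
(g(3, 2)*(-4 + S))*(-126 - 58) = ((-1 + 3)²*(-4 + 9))*(-126 - 58) = (2²*5)*(-184) = (4*5)*(-184) = 20*(-184) = -3680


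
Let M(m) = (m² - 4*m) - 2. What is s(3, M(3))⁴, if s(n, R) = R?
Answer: 625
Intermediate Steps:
M(m) = -2 + m² - 4*m
s(3, M(3))⁴ = (-2 + 3² - 4*3)⁴ = (-2 + 9 - 12)⁴ = (-5)⁴ = 625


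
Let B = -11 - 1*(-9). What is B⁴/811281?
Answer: 16/811281 ≈ 1.9722e-5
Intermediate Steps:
B = -2 (B = -11 + 9 = -2)
B⁴/811281 = (-2)⁴/811281 = 16*(1/811281) = 16/811281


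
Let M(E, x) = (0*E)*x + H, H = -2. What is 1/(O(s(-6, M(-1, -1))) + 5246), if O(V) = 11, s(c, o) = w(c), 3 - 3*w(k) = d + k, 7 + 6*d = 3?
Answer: 1/5257 ≈ 0.00019022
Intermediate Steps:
d = -⅔ (d = -7/6 + (⅙)*3 = -7/6 + ½ = -⅔ ≈ -0.66667)
M(E, x) = -2 (M(E, x) = (0*E)*x - 2 = 0*x - 2 = 0 - 2 = -2)
w(k) = 11/9 - k/3 (w(k) = 1 - (-⅔ + k)/3 = 1 + (2/9 - k/3) = 11/9 - k/3)
s(c, o) = 11/9 - c/3
1/(O(s(-6, M(-1, -1))) + 5246) = 1/(11 + 5246) = 1/5257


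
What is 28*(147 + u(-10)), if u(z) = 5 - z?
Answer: 4536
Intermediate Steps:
28*(147 + u(-10)) = 28*(147 + (5 - 1*(-10))) = 28*(147 + (5 + 10)) = 28*(147 + 15) = 28*162 = 4536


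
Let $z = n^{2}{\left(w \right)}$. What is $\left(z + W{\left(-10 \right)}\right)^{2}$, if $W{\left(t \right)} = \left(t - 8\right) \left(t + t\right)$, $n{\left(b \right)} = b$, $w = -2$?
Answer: $132496$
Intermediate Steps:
$z = 4$ ($z = \left(-2\right)^{2} = 4$)
$W{\left(t \right)} = 2 t \left(-8 + t\right)$ ($W{\left(t \right)} = \left(-8 + t\right) 2 t = 2 t \left(-8 + t\right)$)
$\left(z + W{\left(-10 \right)}\right)^{2} = \left(4 + 2 \left(-10\right) \left(-8 - 10\right)\right)^{2} = \left(4 + 2 \left(-10\right) \left(-18\right)\right)^{2} = \left(4 + 360\right)^{2} = 364^{2} = 132496$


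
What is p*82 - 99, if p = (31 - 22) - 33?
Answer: -2067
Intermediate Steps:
p = -24 (p = 9 - 33 = -24)
p*82 - 99 = -24*82 - 99 = -1968 - 99 = -2067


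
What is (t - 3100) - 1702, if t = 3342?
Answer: -1460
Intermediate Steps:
(t - 3100) - 1702 = (3342 - 3100) - 1702 = 242 - 1702 = -1460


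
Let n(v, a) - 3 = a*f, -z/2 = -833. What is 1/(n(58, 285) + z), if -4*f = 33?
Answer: -4/2729 ≈ -0.0014657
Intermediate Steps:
f = -33/4 (f = -¼*33 = -33/4 ≈ -8.2500)
z = 1666 (z = -2*(-833) = 1666)
n(v, a) = 3 - 33*a/4 (n(v, a) = 3 + a*(-33/4) = 3 - 33*a/4)
1/(n(58, 285) + z) = 1/((3 - 33/4*285) + 1666) = 1/((3 - 9405/4) + 1666) = 1/(-9393/4 + 1666) = 1/(-2729/4) = -4/2729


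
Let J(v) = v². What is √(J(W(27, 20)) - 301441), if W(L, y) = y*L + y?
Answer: 3*√1351 ≈ 110.27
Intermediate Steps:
W(L, y) = y + L*y (W(L, y) = L*y + y = y + L*y)
√(J(W(27, 20)) - 301441) = √((20*(1 + 27))² - 301441) = √((20*28)² - 301441) = √(560² - 301441) = √(313600 - 301441) = √12159 = 3*√1351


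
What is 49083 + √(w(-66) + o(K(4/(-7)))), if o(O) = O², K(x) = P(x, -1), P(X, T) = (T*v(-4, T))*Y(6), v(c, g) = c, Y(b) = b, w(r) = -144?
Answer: 49083 + 12*√3 ≈ 49104.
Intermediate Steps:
P(X, T) = -24*T (P(X, T) = (T*(-4))*6 = -4*T*6 = -24*T)
K(x) = 24 (K(x) = -24*(-1) = 24)
49083 + √(w(-66) + o(K(4/(-7)))) = 49083 + √(-144 + 24²) = 49083 + √(-144 + 576) = 49083 + √432 = 49083 + 12*√3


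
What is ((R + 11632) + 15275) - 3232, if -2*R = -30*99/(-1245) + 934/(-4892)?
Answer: 9612456753/406036 ≈ 23674.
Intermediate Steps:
R = -445547/406036 (R = -(-30*99/(-1245) + 934/(-4892))/2 = -(-2970*(-1/1245) + 934*(-1/4892))/2 = -(198/83 - 467/2446)/2 = -½*445547/203018 = -445547/406036 ≈ -1.0973)
((R + 11632) + 15275) - 3232 = ((-445547/406036 + 11632) + 15275) - 3232 = (4722565205/406036 + 15275) - 3232 = 10924765105/406036 - 3232 = 9612456753/406036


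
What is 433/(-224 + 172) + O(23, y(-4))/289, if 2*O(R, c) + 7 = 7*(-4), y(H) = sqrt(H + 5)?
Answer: -126047/15028 ≈ -8.3875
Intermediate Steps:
y(H) = sqrt(5 + H)
O(R, c) = -35/2 (O(R, c) = -7/2 + (7*(-4))/2 = -7/2 + (1/2)*(-28) = -7/2 - 14 = -35/2)
433/(-224 + 172) + O(23, y(-4))/289 = 433/(-224 + 172) - 35/2/289 = 433/(-52) - 35/2*1/289 = 433*(-1/52) - 35/578 = -433/52 - 35/578 = -126047/15028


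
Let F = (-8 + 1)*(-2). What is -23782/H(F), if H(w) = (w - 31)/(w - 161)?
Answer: -3495954/17 ≈ -2.0564e+5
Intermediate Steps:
F = 14 (F = -7*(-2) = 14)
H(w) = (-31 + w)/(-161 + w)
-23782/H(F) = -23782*(-161 + 14)/(-31 + 14) = -23782/(-17/(-147)) = -23782/((-1/147*(-17))) = -23782/17/147 = -23782*147/17 = -3495954/17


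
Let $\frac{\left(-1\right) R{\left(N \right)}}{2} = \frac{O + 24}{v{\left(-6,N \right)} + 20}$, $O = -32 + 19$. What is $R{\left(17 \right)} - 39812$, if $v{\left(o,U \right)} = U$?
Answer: $- \frac{1473066}{37} \approx -39813.0$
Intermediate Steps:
$O = -13$
$R{\left(N \right)} = - \frac{22}{20 + N}$ ($R{\left(N \right)} = - 2 \frac{-13 + 24}{N + 20} = - 2 \frac{11}{20 + N} = - \frac{22}{20 + N}$)
$R{\left(17 \right)} - 39812 = - \frac{22}{20 + 17} - 39812 = - \frac{22}{37} - 39812 = - \frac{1473066}{37}$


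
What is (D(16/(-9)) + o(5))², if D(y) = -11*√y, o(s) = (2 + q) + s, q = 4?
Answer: -847/9 - 968*I/3 ≈ -94.111 - 322.67*I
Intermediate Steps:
o(s) = 6 + s (o(s) = (2 + 4) + s = 6 + s)
(D(16/(-9)) + o(5))² = (-11*4*(I/3) + (6 + 5))² = (-11*4*I/3 + 11)² = (-44*I/3 + 11)² = (11 - 44*I/3)²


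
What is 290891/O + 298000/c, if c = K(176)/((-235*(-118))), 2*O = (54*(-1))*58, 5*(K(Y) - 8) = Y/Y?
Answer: 64703506273469/64206 ≈ 1.0077e+9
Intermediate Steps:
K(Y) = 41/5 (K(Y) = 8 + (Y/Y)/5 = 8 + (⅕)*1 = 8 + ⅕ = 41/5)
O = -1566 (O = ((54*(-1))*58)/2 = (-54*58)/2 = (½)*(-3132) = -1566)
c = 41/138650 (c = 41/(5*((-235*(-118)))) = (41/5)/27730 = (41/5)*(1/27730) = 41/138650 ≈ 0.00029571)
290891/O + 298000/c = 290891/(-1566) + 298000/(41/138650) = 290891*(-1/1566) + 298000*(138650/41) = -290891/1566 + 41317700000/41 = 64703506273469/64206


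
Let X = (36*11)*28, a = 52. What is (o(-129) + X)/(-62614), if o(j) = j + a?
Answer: -11011/62614 ≈ -0.17586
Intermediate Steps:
X = 11088 (X = 396*28 = 11088)
o(j) = 52 + j (o(j) = j + 52 = 52 + j)
(o(-129) + X)/(-62614) = ((52 - 129) + 11088)/(-62614) = (-77 + 11088)*(-1/62614) = 11011*(-1/62614) = -11011/62614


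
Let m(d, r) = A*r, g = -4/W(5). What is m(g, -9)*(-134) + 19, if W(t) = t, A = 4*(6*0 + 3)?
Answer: 14491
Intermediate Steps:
A = 12 (A = 4*(0 + 3) = 4*3 = 12)
g = -⅘ (g = -4/5 = -4*⅕ = -⅘ ≈ -0.80000)
m(d, r) = 12*r
m(g, -9)*(-134) + 19 = (12*(-9))*(-134) + 19 = -108*(-134) + 19 = 14472 + 19 = 14491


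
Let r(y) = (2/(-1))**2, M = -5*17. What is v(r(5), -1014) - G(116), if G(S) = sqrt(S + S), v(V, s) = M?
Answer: -85 - 2*sqrt(58) ≈ -100.23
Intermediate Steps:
M = -85
r(y) = 4 (r(y) = (2*(-1))**2 = (-2)**2 = 4)
v(V, s) = -85
G(S) = sqrt(2)*sqrt(S) (G(S) = sqrt(2*S) = sqrt(2)*sqrt(S))
v(r(5), -1014) - G(116) = -85 - sqrt(2)*sqrt(116) = -85 - sqrt(2)*2*sqrt(29) = -85 - 2*sqrt(58)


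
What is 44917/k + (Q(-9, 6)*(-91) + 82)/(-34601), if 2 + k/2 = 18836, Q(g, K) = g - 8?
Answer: 1492811945/1303350468 ≈ 1.1454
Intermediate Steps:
Q(g, K) = -8 + g
k = 37668 (k = -4 + 2*18836 = -4 + 37672 = 37668)
44917/k + (Q(-9, 6)*(-91) + 82)/(-34601) = 44917/37668 + ((-8 - 9)*(-91) + 82)/(-34601) = 44917*(1/37668) + (-17*(-91) + 82)*(-1/34601) = 44917/37668 + (1547 + 82)*(-1/34601) = 44917/37668 + 1629*(-1/34601) = 44917/37668 - 1629/34601 = 1492811945/1303350468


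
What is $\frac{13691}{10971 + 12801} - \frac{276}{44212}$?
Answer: $\frac{21383765}{37535988} \approx 0.56969$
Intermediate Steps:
$\frac{13691}{10971 + 12801} - \frac{276}{44212} = \frac{13691}{23772} - \frac{69}{11053} = \frac{21383765}{37535988}$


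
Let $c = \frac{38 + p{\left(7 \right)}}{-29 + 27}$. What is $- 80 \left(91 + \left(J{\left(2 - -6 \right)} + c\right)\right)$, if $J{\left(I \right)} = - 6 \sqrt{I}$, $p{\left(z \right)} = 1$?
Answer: $-5720 + 960 \sqrt{2} \approx -4362.4$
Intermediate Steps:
$c = - \frac{39}{2}$ ($c = \frac{38 + 1}{-29 + 27} = \frac{39}{-2} = 39 \left(- \frac{1}{2}\right) = - \frac{39}{2} \approx -19.5$)
$- 80 \left(91 + \left(J{\left(2 - -6 \right)} + c\right)\right) = - 80 \left(91 - \left(\frac{39}{2} + 6 \sqrt{2 - -6}\right)\right) = - 80 \left(91 - \left(\frac{39}{2} + 6 \sqrt{2 + 6}\right)\right) = - 80 \left(91 - \left(\frac{39}{2} + 6 \sqrt{8}\right)\right) = - 80 \left(91 - \left(\frac{39}{2} + 6 \cdot 2 \sqrt{2}\right)\right) = - 80 \left(91 - \left(\frac{39}{2} + 12 \sqrt{2}\right)\right) = - 80 \left(\frac{143}{2} - 12 \sqrt{2}\right) = -5720 + 960 \sqrt{2}$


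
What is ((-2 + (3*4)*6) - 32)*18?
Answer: 684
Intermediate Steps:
((-2 + (3*4)*6) - 32)*18 = ((-2 + 12*6) - 32)*18 = ((-2 + 72) - 32)*18 = (70 - 32)*18 = 38*18 = 684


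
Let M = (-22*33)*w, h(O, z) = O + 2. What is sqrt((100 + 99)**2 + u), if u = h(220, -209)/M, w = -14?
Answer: sqrt(939177834)/154 ≈ 199.00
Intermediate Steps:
h(O, z) = 2 + O
M = 10164 (M = -22*33*(-14) = -726*(-14) = 10164)
u = 37/1694 (u = (2 + 220)/10164 = 222*(1/10164) = 37/1694 ≈ 0.021842)
sqrt((100 + 99)**2 + u) = sqrt((100 + 99)**2 + 37/1694) = sqrt(199**2 + 37/1694) = sqrt(39601 + 37/1694) = sqrt(67084131/1694) = sqrt(939177834)/154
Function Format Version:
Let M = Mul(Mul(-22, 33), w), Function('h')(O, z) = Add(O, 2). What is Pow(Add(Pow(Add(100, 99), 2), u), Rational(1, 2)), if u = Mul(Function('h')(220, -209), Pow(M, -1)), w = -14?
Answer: Mul(Rational(1, 154), Pow(939177834, Rational(1, 2))) ≈ 199.00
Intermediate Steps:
Function('h')(O, z) = Add(2, O)
M = 10164 (M = Mul(Mul(-22, 33), -14) = Mul(-726, -14) = 10164)
u = Rational(37, 1694) (u = Mul(Add(2, 220), Pow(10164, -1)) = Mul(222, Rational(1, 10164)) = Rational(37, 1694) ≈ 0.021842)
Pow(Add(Pow(Add(100, 99), 2), u), Rational(1, 2)) = Pow(Add(Pow(Add(100, 99), 2), Rational(37, 1694)), Rational(1, 2)) = Pow(Add(Pow(199, 2), Rational(37, 1694)), Rational(1, 2)) = Pow(Add(39601, Rational(37, 1694)), Rational(1, 2)) = Pow(Rational(67084131, 1694), Rational(1, 2)) = Mul(Rational(1, 154), Pow(939177834, Rational(1, 2)))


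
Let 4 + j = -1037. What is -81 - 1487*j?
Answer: 1547886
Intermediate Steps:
j = -1041 (j = -4 - 1037 = -1041)
-81 - 1487*j = -81 - 1487*(-1041) = -81 + 1547967 = 1547886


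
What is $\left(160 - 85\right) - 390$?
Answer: $-315$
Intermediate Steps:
$\left(160 - 85\right) - 390 = 75 - 390 = -315$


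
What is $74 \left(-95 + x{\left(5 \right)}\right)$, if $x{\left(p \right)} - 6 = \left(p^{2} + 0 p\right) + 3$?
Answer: $-4514$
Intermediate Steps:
$x{\left(p \right)} = 9 + p^{2}$ ($x{\left(p \right)} = 6 + \left(\left(p^{2} + 0 p\right) + 3\right) = 6 + \left(\left(p^{2} + 0\right) + 3\right) = 6 + \left(p^{2} + 3\right) = 6 + \left(3 + p^{2}\right) = 9 + p^{2}$)
$74 \left(-95 + x{\left(5 \right)}\right) = 74 \left(-95 + \left(9 + 5^{2}\right)\right) = 74 \left(-95 + \left(9 + 25\right)\right) = 74 \left(-95 + 34\right) = 74 \left(-61\right) = -4514$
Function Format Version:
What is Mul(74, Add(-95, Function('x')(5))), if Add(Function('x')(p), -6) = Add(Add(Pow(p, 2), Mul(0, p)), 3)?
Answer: -4514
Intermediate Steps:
Function('x')(p) = Add(9, Pow(p, 2)) (Function('x')(p) = Add(6, Add(Add(Pow(p, 2), Mul(0, p)), 3)) = Add(6, Add(Add(Pow(p, 2), 0), 3)) = Add(6, Add(Pow(p, 2), 3)) = Add(6, Add(3, Pow(p, 2))) = Add(9, Pow(p, 2)))
Mul(74, Add(-95, Function('x')(5))) = Mul(74, Add(-95, Add(9, Pow(5, 2)))) = Mul(74, Add(-95, Add(9, 25))) = Mul(74, Add(-95, 34)) = Mul(74, -61) = -4514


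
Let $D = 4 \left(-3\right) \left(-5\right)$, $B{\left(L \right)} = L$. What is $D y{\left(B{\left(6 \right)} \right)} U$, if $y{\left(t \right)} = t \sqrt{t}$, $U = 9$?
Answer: $3240 \sqrt{6} \approx 7936.3$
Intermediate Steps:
$y{\left(t \right)} = t^{\frac{3}{2}}$
$D = 60$ ($D = \left(-12\right) \left(-5\right) = 60$)
$D y{\left(B{\left(6 \right)} \right)} U = 60 \cdot 6^{\frac{3}{2}} \cdot 9 = 60 \cdot 6 \sqrt{6} \cdot 9 = 360 \sqrt{6} \cdot 9 = 3240 \sqrt{6}$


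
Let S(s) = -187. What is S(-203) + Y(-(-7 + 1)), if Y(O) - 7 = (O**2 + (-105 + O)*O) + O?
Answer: -732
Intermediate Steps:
Y(O) = 7 + O + O**2 + O*(-105 + O) (Y(O) = 7 + ((O**2 + (-105 + O)*O) + O) = 7 + ((O**2 + O*(-105 + O)) + O) = 7 + (O + O**2 + O*(-105 + O)) = 7 + O + O**2 + O*(-105 + O))
S(-203) + Y(-(-7 + 1)) = -187 + (7 - (-104)*(-7 + 1) + 2*(-(-7 + 1))**2) = -187 + (7 - (-104)*(-6) + 2*(-1*(-6))**2) = -187 + (7 - 104*6 + 2*6**2) = -187 + (7 - 624 + 2*36) = -187 + (7 - 624 + 72) = -187 - 545 = -732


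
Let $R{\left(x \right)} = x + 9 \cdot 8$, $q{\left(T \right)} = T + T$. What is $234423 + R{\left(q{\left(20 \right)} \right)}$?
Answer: $234535$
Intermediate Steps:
$q{\left(T \right)} = 2 T$
$R{\left(x \right)} = 72 + x$ ($R{\left(x \right)} = x + 72 = 72 + x$)
$234423 + R{\left(q{\left(20 \right)} \right)} = 234423 + \left(72 + 2 \cdot 20\right) = 234423 + \left(72 + 40\right) = 234423 + 112 = 234535$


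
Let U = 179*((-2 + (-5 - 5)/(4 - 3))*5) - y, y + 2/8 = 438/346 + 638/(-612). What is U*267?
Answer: -101202382825/35292 ≈ -2.8676e+6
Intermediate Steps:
y = -2815/105876 (y = -1/4 + (438/346 + 638/(-612)) = -1/4 + (438*(1/346) + 638*(-1/612)) = -1/4 + (219/173 - 319/306) = -1/4 + 11827/52938 = -2815/105876 ≈ -0.026588)
U = -1137105425/105876 (U = 179*((-2 + (-5 - 5)/(4 - 3))*5) - 1*(-2815/105876) = 179*((-2 - 10/1)*5) + 2815/105876 = 179*((-2 - 10*1)*5) + 2815/105876 = 179*((-2 - 10)*5) + 2815/105876 = 179*(-12*5) + 2815/105876 = 179*(-60) + 2815/105876 = -10740 + 2815/105876 = -1137105425/105876 ≈ -10740.)
U*267 = -1137105425/105876*267 = -101202382825/35292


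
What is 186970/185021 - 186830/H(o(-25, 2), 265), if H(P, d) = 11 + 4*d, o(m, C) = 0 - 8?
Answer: -288800240/1665189 ≈ -173.43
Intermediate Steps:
o(m, C) = -8
186970/185021 - 186830/H(o(-25, 2), 265) = 186970/185021 - 186830/(11 + 4*265) = 186970*(1/185021) - 186830/(11 + 1060) = 186970/185021 - 186830/1071 = 186970/185021 - 186830*1/1071 = 186970/185021 - 1570/9 = -288800240/1665189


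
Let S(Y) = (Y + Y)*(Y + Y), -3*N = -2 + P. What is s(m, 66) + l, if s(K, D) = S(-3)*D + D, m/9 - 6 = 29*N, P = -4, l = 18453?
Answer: 20895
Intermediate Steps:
N = 2 (N = -(-2 - 4)/3 = -⅓*(-6) = 2)
S(Y) = 4*Y² (S(Y) = (2*Y)*(2*Y) = 4*Y²)
m = 576 (m = 54 + 9*(29*2) = 54 + 9*58 = 54 + 522 = 576)
s(K, D) = 37*D (s(K, D) = (4*(-3)²)*D + D = (4*9)*D + D = 36*D + D = 37*D)
s(m, 66) + l = 37*66 + 18453 = 2442 + 18453 = 20895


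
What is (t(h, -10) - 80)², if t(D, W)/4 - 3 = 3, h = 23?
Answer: 3136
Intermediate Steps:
t(D, W) = 24 (t(D, W) = 12 + 4*3 = 12 + 12 = 24)
(t(h, -10) - 80)² = (24 - 80)² = (-56)² = 3136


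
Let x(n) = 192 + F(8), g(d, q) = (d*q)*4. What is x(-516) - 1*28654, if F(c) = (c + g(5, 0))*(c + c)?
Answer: -28334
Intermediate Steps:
g(d, q) = 4*d*q
F(c) = 2*c² (F(c) = (c + 4*5*0)*(c + c) = (c + 0)*(2*c) = c*(2*c) = 2*c²)
x(n) = 320 (x(n) = 192 + 2*8² = 192 + 2*64 = 192 + 128 = 320)
x(-516) - 1*28654 = 320 - 1*28654 = 320 - 28654 = -28334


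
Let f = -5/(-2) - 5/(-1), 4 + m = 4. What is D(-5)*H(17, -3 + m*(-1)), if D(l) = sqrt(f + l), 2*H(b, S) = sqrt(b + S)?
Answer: sqrt(35)/2 ≈ 2.9580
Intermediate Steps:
m = 0 (m = -4 + 4 = 0)
f = 15/2 (f = -5*(-1/2) - 5*(-1) = 5/2 + 5 = 15/2 ≈ 7.5000)
H(b, S) = sqrt(S + b)/2 (H(b, S) = sqrt(b + S)/2 = sqrt(S + b)/2)
D(l) = sqrt(15/2 + l)
D(-5)*H(17, -3 + m*(-1)) = (sqrt(30 + 4*(-5))/2)*(sqrt((-3 + 0*(-1)) + 17)/2) = (sqrt(30 - 20)/2)*(sqrt((-3 + 0) + 17)/2) = (sqrt(10)/2)*(sqrt(-3 + 17)/2) = (sqrt(10)/2)*(sqrt(14)/2) = sqrt(35)/2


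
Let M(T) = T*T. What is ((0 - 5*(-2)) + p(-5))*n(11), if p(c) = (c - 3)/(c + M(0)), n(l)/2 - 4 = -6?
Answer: -232/5 ≈ -46.400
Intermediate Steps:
n(l) = -4 (n(l) = 8 + 2*(-6) = 8 - 12 = -4)
M(T) = T²
p(c) = (-3 + c)/c (p(c) = (c - 3)/(c + 0²) = (-3 + c)/(c + 0) = (-3 + c)/c)
((0 - 5*(-2)) + p(-5))*n(11) = ((0 - 5*(-2)) + (-3 - 5)/(-5))*(-4) = ((0 + 10) - ⅕*(-8))*(-4) = (10 + 8/5)*(-4) = (58/5)*(-4) = -232/5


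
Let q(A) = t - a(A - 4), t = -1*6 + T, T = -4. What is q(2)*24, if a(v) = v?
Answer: -192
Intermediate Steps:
t = -10 (t = -1*6 - 4 = -6 - 4 = -10)
q(A) = -6 - A (q(A) = -10 - (A - 4) = -10 - (-4 + A) = -10 + (4 - A) = -6 - A)
q(2)*24 = (-6 - 1*2)*24 = (-6 - 2)*24 = -8*24 = -192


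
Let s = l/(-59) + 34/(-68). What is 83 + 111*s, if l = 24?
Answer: -2083/118 ≈ -17.653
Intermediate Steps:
s = -107/118 (s = 24/(-59) + 34/(-68) = 24*(-1/59) + 34*(-1/68) = -24/59 - ½ = -107/118 ≈ -0.90678)
83 + 111*s = 83 + 111*(-107/118) = 83 - 11877/118 = -2083/118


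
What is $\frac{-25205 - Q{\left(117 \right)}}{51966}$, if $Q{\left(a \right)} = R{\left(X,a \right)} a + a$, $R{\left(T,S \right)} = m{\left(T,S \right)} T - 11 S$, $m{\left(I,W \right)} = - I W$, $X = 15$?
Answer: $\frac{1602641}{25983} \approx 61.68$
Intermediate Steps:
$m{\left(I,W \right)} = - I W$
$R{\left(T,S \right)} = - 11 S - S T^{2}$ ($R{\left(T,S \right)} = - T S T - 11 S = - S T T - 11 S = - S T^{2} - 11 S = - 11 S - S T^{2}$)
$Q{\left(a \right)} = a - 236 a^{2}$ ($Q{\left(a \right)} = a \left(-11 - 15^{2}\right) a + a = a \left(-11 - 225\right) a + a = a \left(-236\right) a + a = - 236 a a + a = - 236 a^{2} + a = a - 236 a^{2}$)
$\frac{-25205 - Q{\left(117 \right)}}{51966} = \frac{-25205 - 117 \left(1 - 27612\right)}{51966} = \left(-25205 - 117 \left(1 - 27612\right)\right) \frac{1}{51966} = \left(-25205 - 117 \left(-27611\right)\right) \frac{1}{51966} = \left(-25205 - -3230487\right) \frac{1}{51966} = \left(-25205 + 3230487\right) \frac{1}{51966} = 3205282 \cdot \frac{1}{51966} = \frac{1602641}{25983}$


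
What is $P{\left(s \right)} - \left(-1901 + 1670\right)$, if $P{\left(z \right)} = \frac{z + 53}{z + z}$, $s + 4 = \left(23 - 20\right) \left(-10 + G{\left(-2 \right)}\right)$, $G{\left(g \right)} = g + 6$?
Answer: $\frac{10133}{44} \approx 230.3$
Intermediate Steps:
$G{\left(g \right)} = 6 + g$
$s = -22$ ($s = -4 + \left(23 - 20\right) \left(-10 + \left(6 - 2\right)\right) = -4 + 3 \left(-10 + 4\right) = -4 + 3 \left(-6\right) = -4 - 18 = -22$)
$P{\left(z \right)} = \frac{53 + z}{2 z}$
$P{\left(s \right)} - \left(-1901 + 1670\right) = \frac{53 - 22}{2 \left(-22\right)} - \left(-1901 + 1670\right) = \frac{1}{2} \left(- \frac{1}{22}\right) 31 - -231 = - \frac{31}{44} + 231 = \frac{10133}{44}$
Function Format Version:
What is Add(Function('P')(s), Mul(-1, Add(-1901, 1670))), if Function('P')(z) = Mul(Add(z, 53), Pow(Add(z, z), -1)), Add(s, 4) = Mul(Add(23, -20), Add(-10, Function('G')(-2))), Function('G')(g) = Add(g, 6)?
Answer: Rational(10133, 44) ≈ 230.30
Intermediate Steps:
Function('G')(g) = Add(6, g)
s = -22 (s = Add(-4, Mul(Add(23, -20), Add(-10, Add(6, -2)))) = Add(-4, Mul(3, Add(-10, 4))) = Add(-4, Mul(3, -6)) = Add(-4, -18) = -22)
Function('P')(z) = Mul(Rational(1, 2), Pow(z, -1), Add(53, z)) (Function('P')(z) = Mul(Add(53, z), Pow(Mul(2, z), -1)) = Mul(Add(53, z), Mul(Rational(1, 2), Pow(z, -1))) = Mul(Rational(1, 2), Pow(z, -1), Add(53, z)))
Add(Function('P')(s), Mul(-1, Add(-1901, 1670))) = Add(Mul(Rational(1, 2), Pow(-22, -1), Add(53, -22)), Mul(-1, Add(-1901, 1670))) = Add(Mul(Rational(1, 2), Rational(-1, 22), 31), Mul(-1, -231)) = Add(Rational(-31, 44), 231) = Rational(10133, 44)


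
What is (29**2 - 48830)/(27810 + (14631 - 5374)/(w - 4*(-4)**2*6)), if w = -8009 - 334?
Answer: -418800003/242688613 ≈ -1.7257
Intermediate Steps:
w = -8343
(29**2 - 48830)/(27810 + (14631 - 5374)/(w - 4*(-4)**2*6)) = (29**2 - 48830)/(27810 + (14631 - 5374)/(-8343 - 4*(-4)**2*6)) = (841 - 48830)/(27810 + 9257/(-8343 - 4*16*6)) = -47989/(27810 + 9257/(-8343 - 64*6)) = -47989/(27810 + 9257/(-8343 - 384)) = -47989/(27810 + 9257/(-8727)) = -47989/(27810 + 9257*(-1/8727)) = -47989/(27810 - 9257/8727) = -47989/242688613/8727 = -47989*8727/242688613 = -418800003/242688613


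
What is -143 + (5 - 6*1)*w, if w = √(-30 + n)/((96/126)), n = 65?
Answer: -143 - 21*√35/16 ≈ -150.76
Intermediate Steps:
w = 21*√35/16 (w = √(-30 + 65)/((96/126)) = √35/((96*(1/126))) = √35/(16/21) = √35*(21/16) = 21*√35/16 ≈ 7.7649)
-143 + (5 - 6*1)*w = -143 + (5 - 6*1)*(21*√35/16) = -143 + (5 - 6)*(21*√35/16) = -143 - 21*√35/16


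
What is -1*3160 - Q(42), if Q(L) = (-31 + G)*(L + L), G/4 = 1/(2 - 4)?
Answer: -388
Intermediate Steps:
G = -2 (G = 4/(2 - 4) = 4/(-2) = 4*(-½) = -2)
Q(L) = -66*L (Q(L) = (-31 - 2)*(L + L) = -66*L)
-1*3160 - Q(42) = -1*3160 - (-66)*42 = -3160 - 1*(-2772) = -3160 + 2772 = -388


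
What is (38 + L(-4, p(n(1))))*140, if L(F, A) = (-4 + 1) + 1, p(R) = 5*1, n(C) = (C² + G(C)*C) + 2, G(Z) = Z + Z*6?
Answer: 5040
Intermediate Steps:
G(Z) = 7*Z (G(Z) = Z + 6*Z = 7*Z)
n(C) = 2 + 8*C² (n(C) = (C² + (7*C)*C) + 2 = (C² + 7*C²) + 2 = 8*C² + 2 = 2 + 8*C²)
p(R) = 5
L(F, A) = -2 (L(F, A) = -3 + 1 = -2)
(38 + L(-4, p(n(1))))*140 = (38 - 2)*140 = 36*140 = 5040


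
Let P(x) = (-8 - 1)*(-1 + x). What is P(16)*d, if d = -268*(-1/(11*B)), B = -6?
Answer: 6030/11 ≈ 548.18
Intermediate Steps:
P(x) = 9 - 9*x (P(x) = -9*(-1 + x) = 9 - 9*x)
d = -134/33 (d = -268/((-11*(-6))) = -268/66 = -268*1/66 = -134/33 ≈ -4.0606)
P(16)*d = (9 - 9*16)*(-134/33) = (9 - 144)*(-134/33) = -135*(-134/33) = 6030/11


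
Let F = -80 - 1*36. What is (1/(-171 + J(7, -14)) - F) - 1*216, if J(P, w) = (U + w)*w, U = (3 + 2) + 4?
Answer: -10101/101 ≈ -100.01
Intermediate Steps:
F = -116 (F = -80 - 36 = -116)
U = 9 (U = 5 + 4 = 9)
J(P, w) = w*(9 + w) (J(P, w) = (9 + w)*w = w*(9 + w))
(1/(-171 + J(7, -14)) - F) - 1*216 = (1/(-171 - 14*(9 - 14)) - 1*(-116)) - 1*216 = (1/(-171 - 14*(-5)) + 116) - 216 = (1/(-171 + 70) + 116) - 216 = (1/(-101) + 116) - 216 = (-1/101 + 116) - 216 = 11715/101 - 216 = -10101/101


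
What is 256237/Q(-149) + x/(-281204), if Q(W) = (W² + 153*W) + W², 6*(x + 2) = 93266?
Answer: 30736747387/2603748180 ≈ 11.805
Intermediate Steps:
x = 46627/3 (x = -2 + (⅙)*93266 = -2 + 46633/3 = 46627/3 ≈ 15542.)
Q(W) = 2*W² + 153*W
256237/Q(-149) + x/(-281204) = 256237/((-149*(153 + 2*(-149)))) + (46627/3)/(-281204) = 256237/((-149*(153 - 298))) + (46627/3)*(-1/281204) = 256237/((-149*(-145))) - 6661/120516 = 256237/21605 - 6661/120516 = 30736747387/2603748180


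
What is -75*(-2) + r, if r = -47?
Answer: 103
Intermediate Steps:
-75*(-2) + r = -75*(-2) - 47 = 150 - 47 = 103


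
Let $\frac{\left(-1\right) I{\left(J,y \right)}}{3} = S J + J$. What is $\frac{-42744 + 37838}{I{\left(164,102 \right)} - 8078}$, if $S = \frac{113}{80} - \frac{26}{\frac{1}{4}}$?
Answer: $- \frac{98120}{838061} \approx -0.11708$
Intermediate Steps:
$S = - \frac{8207}{80}$ ($S = 113 \cdot \frac{1}{80} - 26 \frac{1}{\frac{1}{4}} = \frac{113}{80} - 104 = - \frac{8207}{80} \approx -102.59$)
$I{\left(J,y \right)} = \frac{24381 J}{80}$ ($I{\left(J,y \right)} = - 3 \left(- \frac{8207 J}{80} + J\right) = - 3 \left(- \frac{8127 J}{80}\right) = \frac{24381 J}{80}$)
$\frac{-42744 + 37838}{I{\left(164,102 \right)} - 8078} = \frac{-42744 + 37838}{\frac{24381}{80} \cdot 164 - 8078} = - \frac{4906}{\frac{999621}{20} - 8078} = - \frac{4906}{\frac{838061}{20}} = \left(-4906\right) \frac{20}{838061} = - \frac{98120}{838061}$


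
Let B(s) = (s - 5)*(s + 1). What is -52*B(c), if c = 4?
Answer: 260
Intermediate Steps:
B(s) = (1 + s)*(-5 + s) (B(s) = (-5 + s)*(1 + s) = (1 + s)*(-5 + s))
-52*B(c) = -52*(-5 + 4² - 4*4) = -52*(-5 + 16 - 16) = -52*(-5) = 260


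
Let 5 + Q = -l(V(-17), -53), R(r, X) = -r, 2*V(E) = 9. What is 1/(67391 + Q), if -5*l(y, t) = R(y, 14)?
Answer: 10/673851 ≈ 1.4840e-5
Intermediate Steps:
V(E) = 9/2 (V(E) = (1/2)*9 = 9/2)
l(y, t) = y/5 (l(y, t) = -(-1)*y/5 = y/5)
Q = -59/10 (Q = -5 - 9/(5*2) = -5 - 1*9/10 = -5 - 9/10 = -59/10 ≈ -5.9000)
1/(67391 + Q) = 1/(67391 - 59/10) = 1/(673851/10) = 10/673851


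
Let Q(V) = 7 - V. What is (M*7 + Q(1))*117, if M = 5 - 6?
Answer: -117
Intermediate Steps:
M = -1
(M*7 + Q(1))*117 = (-1*7 + (7 - 1*1))*117 = (-7 + (7 - 1))*117 = (-7 + 6)*117 = -1*117 = -117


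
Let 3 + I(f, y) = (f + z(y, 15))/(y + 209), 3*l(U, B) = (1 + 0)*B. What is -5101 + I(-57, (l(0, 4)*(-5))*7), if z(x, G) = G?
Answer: -2485774/487 ≈ -5104.3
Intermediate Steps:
l(U, B) = B/3 (l(U, B) = ((1 + 0)*B)/3 = (1*B)/3 = B/3)
I(f, y) = -3 + (15 + f)/(209 + y) (I(f, y) = -3 + (f + 15)/(y + 209) = -3 + (15 + f)/(209 + y))
-5101 + I(-57, (l(0, 4)*(-5))*7) = -5101 + (-612 - 57 - 3*((1/3)*4)*(-5)*7)/(209 + (((1/3)*4)*(-5))*7) = -5101 + (-612 - 57 - 3*(4/3)*(-5)*7)/(209 + ((4/3)*(-5))*7) = -5101 + (-612 - 57 - (-20)*7)/(209 - 20/3*7) = -5101 + (-612 - 57 - 3*(-140/3))/(209 - 140/3) = -5101 + (-612 - 57 + 140)/(487/3) = -5101 + (3/487)*(-529) = -5101 - 1587/487 = -2485774/487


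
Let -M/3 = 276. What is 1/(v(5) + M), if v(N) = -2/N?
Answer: -5/4142 ≈ -0.0012071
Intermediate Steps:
M = -828 (M = -3*276 = -828)
1/(v(5) + M) = 1/(-2/5 - 828) = 1/(-4142/5) = -5/4142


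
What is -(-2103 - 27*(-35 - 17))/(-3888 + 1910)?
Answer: -699/1978 ≈ -0.35339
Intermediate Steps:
-(-2103 - 27*(-35 - 17))/(-3888 + 1910) = -(-2103 - 27*(-52))/(-1978) = -(-2103 + 1404)*(-1)/1978 = -(-699)*(-1)/1978 = -1*699/1978 = -699/1978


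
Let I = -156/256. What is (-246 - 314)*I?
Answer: 1365/4 ≈ 341.25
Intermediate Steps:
I = -39/64 (I = -156*1/256 = -39/64 ≈ -0.60938)
(-246 - 314)*I = (-246 - 314)*(-39/64) = -560*(-39/64) = 1365/4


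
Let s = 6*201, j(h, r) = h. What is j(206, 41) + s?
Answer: 1412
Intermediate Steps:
s = 1206
j(206, 41) + s = 206 + 1206 = 1412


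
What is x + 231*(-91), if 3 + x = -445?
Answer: -21469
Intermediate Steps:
x = -448 (x = -3 - 445 = -448)
x + 231*(-91) = -448 + 231*(-91) = -448 - 21021 = -21469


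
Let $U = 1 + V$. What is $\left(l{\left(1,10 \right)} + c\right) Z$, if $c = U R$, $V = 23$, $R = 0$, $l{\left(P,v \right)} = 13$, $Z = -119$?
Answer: $-1547$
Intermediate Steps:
$U = 24$ ($U = 1 + 23 = 24$)
$c = 0$ ($c = 24 \cdot 0 = 0$)
$\left(l{\left(1,10 \right)} + c\right) Z = \left(13 + 0\right) \left(-119\right) = 13 \left(-119\right) = -1547$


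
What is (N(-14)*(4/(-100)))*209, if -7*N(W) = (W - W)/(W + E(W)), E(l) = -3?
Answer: 0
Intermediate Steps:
N(W) = 0 (N(W) = -(W - W)/(7*(W - 3)) = -0/(-3 + W) = -⅐*0 = 0)
(N(-14)*(4/(-100)))*209 = (0*(4/(-100)))*209 = (0*(4*(-1/100)))*209 = (0*(-1/25))*209 = 0*209 = 0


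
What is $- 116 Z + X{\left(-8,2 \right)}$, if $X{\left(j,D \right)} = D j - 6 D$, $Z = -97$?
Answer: $11224$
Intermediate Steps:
$X{\left(j,D \right)} = - 6 D + D j$
$- 116 Z + X{\left(-8,2 \right)} = \left(-116\right) \left(-97\right) + 2 \left(-6 - 8\right) = 11252 + 2 \left(-14\right) = 11252 - 28 = 11224$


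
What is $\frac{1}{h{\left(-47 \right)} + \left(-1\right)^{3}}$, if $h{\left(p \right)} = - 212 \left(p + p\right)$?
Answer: $\frac{1}{19927} \approx 5.0183 \cdot 10^{-5}$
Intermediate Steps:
$h{\left(p \right)} = - 424 p$ ($h{\left(p \right)} = - 212 \cdot 2 p = - 424 p$)
$\frac{1}{h{\left(-47 \right)} + \left(-1\right)^{3}} = \frac{1}{\left(-424\right) \left(-47\right) + \left(-1\right)^{3}} = \frac{1}{19928 - 1} = \frac{1}{19927}$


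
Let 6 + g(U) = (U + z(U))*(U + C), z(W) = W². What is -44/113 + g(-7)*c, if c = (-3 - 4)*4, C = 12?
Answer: -645500/113 ≈ -5712.4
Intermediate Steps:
c = -28 (c = -7*4 = -28)
g(U) = -6 + (12 + U)*(U + U²) (g(U) = -6 + (U + U²)*(U + 12) = -6 + (U + U²)*(12 + U) = -6 + (12 + U)*(U + U²))
-44/113 + g(-7)*c = -44/113 + (-6 + (-7)³ + 12*(-7) + 13*(-7)²)*(-28) = -44*1/113 + (-6 - 343 - 84 + 13*49)*(-28) = -44/113 + (-6 - 343 - 84 + 637)*(-28) = -44/113 + 204*(-28) = -44/113 - 5712 = -645500/113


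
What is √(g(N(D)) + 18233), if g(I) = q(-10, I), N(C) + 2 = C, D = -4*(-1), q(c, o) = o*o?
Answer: √18237 ≈ 135.04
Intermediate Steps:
q(c, o) = o²
D = 4
N(C) = -2 + C
g(I) = I²
√(g(N(D)) + 18233) = √((-2 + 4)² + 18233) = √(2² + 18233) = √(4 + 18233) = √18237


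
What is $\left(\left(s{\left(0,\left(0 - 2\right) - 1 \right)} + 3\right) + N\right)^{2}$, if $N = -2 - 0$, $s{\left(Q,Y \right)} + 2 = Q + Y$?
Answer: $16$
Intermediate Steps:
$s{\left(Q,Y \right)} = -2 + Q + Y$ ($s{\left(Q,Y \right)} = -2 + \left(Q + Y\right) = -2 + Q + Y$)
$N = -2$ ($N = -2 + 0 = -2$)
$\left(\left(s{\left(0,\left(0 - 2\right) - 1 \right)} + 3\right) + N\right)^{2} = \left(\left(\left(-2 + 0 + \left(\left(0 - 2\right) - 1\right)\right) + 3\right) - 2\right)^{2} = \left(\left(\left(-2 + 0 - 3\right) + 3\right) - 2\right)^{2} = \left(\left(-5 + 3\right) - 2\right)^{2} = \left(-2 - 2\right)^{2} = \left(-4\right)^{2} = 16$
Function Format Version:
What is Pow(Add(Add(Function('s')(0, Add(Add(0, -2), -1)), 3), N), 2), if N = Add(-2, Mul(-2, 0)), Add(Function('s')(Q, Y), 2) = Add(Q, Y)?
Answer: 16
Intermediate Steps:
Function('s')(Q, Y) = Add(-2, Q, Y) (Function('s')(Q, Y) = Add(-2, Add(Q, Y)) = Add(-2, Q, Y))
N = -2 (N = Add(-2, 0) = -2)
Pow(Add(Add(Function('s')(0, Add(Add(0, -2), -1)), 3), N), 2) = Pow(Add(Add(Add(-2, 0, Add(Add(0, -2), -1)), 3), -2), 2) = Pow(Add(Add(Add(-2, 0, Add(-2, -1)), 3), -2), 2) = Pow(Add(Add(Add(-2, 0, -3), 3), -2), 2) = Pow(Add(Add(-5, 3), -2), 2) = Pow(Add(-2, -2), 2) = Pow(-4, 2) = 16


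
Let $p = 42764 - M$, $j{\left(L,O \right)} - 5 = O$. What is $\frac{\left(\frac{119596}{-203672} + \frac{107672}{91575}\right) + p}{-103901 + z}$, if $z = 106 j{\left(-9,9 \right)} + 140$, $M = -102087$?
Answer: $- \frac{675416283130321}{476898816690450} \approx -1.4163$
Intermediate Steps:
$j{\left(L,O \right)} = 5 + O$
$z = 1624$ ($z = 106 \left(5 + 9\right) + 140 = 106 \cdot 14 + 140 = 1484 + 140 = 1624$)
$p = 144851$ ($p = 42764 - -102087 = 42764 + 102087 = 144851$)
$\frac{\left(\frac{119596}{-203672} + \frac{107672}{91575}\right) + p}{-103901 + z} = \frac{\left(\frac{119596}{-203672} + \frac{107672}{91575}\right) + 144851}{-103901 + 1624} = \frac{\left(119596 \left(- \frac{1}{203672}\right) + 107672 \cdot \frac{1}{91575}\right) + 144851}{-102277} = \left(\left(- \frac{29899}{50918} + \frac{107672}{91575}\right) + 144851\right) \left(- \frac{1}{102277}\right) = \left(\frac{2744441971}{4662815850} + 144851\right) \left(- \frac{1}{102277}\right) = \frac{675416283130321}{4662815850} \left(- \frac{1}{102277}\right) = - \frac{675416283130321}{476898816690450}$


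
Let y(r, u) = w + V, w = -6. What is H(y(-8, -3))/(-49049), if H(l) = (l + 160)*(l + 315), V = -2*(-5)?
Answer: -4756/4459 ≈ -1.0666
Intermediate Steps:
V = 10
y(r, u) = 4 (y(r, u) = -6 + 10 = 4)
H(l) = (160 + l)*(315 + l)
H(y(-8, -3))/(-49049) = (50400 + 4**2 + 475*4)/(-49049) = (50400 + 16 + 1900)*(-1/49049) = 52316*(-1/49049) = -4756/4459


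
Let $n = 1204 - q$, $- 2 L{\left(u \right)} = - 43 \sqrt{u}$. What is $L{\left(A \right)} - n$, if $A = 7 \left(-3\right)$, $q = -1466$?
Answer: $-2670 + \frac{43 i \sqrt{21}}{2} \approx -2670.0 + 98.525 i$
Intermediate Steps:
$A = -21$
$L{\left(u \right)} = \frac{43 \sqrt{u}}{2}$ ($L{\left(u \right)} = - \frac{\left(-43\right) \sqrt{u}}{2} = \frac{43 \sqrt{u}}{2}$)
$n = 2670$ ($n = 1204 - -1466 = 1204 + 1466 = 2670$)
$L{\left(A \right)} - n = \frac{43 \sqrt{-21}}{2} - 2670 = \frac{43 i \sqrt{21}}{2} - 2670 = -2670 + \frac{43 i \sqrt{21}}{2}$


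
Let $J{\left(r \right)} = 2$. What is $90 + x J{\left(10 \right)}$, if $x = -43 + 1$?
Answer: $6$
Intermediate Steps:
$x = -42$
$90 + x J{\left(10 \right)} = 90 - 84 = 6$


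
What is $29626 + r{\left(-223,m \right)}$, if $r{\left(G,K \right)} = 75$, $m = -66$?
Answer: $29701$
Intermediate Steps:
$29626 + r{\left(-223,m \right)} = 29626 + 75 = 29701$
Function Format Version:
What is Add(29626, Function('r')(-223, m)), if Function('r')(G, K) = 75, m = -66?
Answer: 29701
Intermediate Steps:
Add(29626, Function('r')(-223, m)) = Add(29626, 75) = 29701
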